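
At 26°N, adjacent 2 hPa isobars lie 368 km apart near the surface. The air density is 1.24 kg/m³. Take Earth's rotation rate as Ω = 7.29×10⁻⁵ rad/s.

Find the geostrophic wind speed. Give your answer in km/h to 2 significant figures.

25 km/h

Coriolis parameter at 26°N:
f = 2Ω sin φ = 2 × 7.29×10⁻⁵ × sin 26° = 6.39×10⁻⁵ s⁻¹
Pressure gradient: |∂P/∂n| = 200 Pa / 368000 m = 5.43×10⁻⁴ Pa/m
Geostrophic balance (pressure-gradient force = Coriolis force):
V_g = (1/(fρ)) |∂P/∂n| = 5.43×10⁻⁴ / (6.39×10⁻⁵ × 1.24) = 6.86 m/s
Converting: 6.86 m/s × 3.6 = 25 km/h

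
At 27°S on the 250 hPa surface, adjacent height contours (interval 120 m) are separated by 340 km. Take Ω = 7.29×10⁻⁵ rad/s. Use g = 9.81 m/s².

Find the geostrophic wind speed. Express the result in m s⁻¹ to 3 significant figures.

Coriolis parameter at 27°S:
f = 2Ω sin φ = 2 × 7.29×10⁻⁵ × sin 27° = 6.62×10⁻⁵ s⁻¹
Height gradient: |∂Z/∂n| = 120 m / 340000 m = 3.53×10⁻⁴
On a pressure surface, geostrophic balance gives V_g = (g/f)|∂Z/∂n|:
V_g = 9.81 × 3.53×10⁻⁴ / 6.62×10⁻⁵ = 52.3 m/s

52.3 m s⁻¹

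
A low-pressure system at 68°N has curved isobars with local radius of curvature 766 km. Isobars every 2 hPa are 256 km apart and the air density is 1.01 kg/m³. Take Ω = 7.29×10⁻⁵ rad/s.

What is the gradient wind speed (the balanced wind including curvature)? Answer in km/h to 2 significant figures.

Coriolis parameter at 68°N:
f = 2Ω sin φ = 2 × 7.29×10⁻⁵ × sin 68° = 1.35×10⁻⁴ s⁻¹
Pressure gradient: |∂P/∂n| = 200 Pa / 256000 m = 7.81×10⁻⁴ Pa/m
Geostrophic speed: V_g = |∂P/∂n|/(fρ) = 7.81×10⁻⁴/(1.35×10⁻⁴ × 1.01) = 5.72 m/s
Around a low, centrifugal force acts outward with Coriolis, so pressure-gradient force balances both:
(1/ρ)|∂P/∂n| = fV + V²/R  →  V² + fR·V − fR·V_g = 0
With fR = 1.35×10⁻⁴ × 766×10³ m = 104 m/s:
V = [−fR + √((fR)² + 4 fR V_g)]/2 = [−104 + √(104² + 4×104×5.72)]/2 = 5.44 m/s
Subgeostrophic (V < V_g = 5.72 m/s), as expected around a low.
Converting: 5.44 m/s × 3.6 = 20 km/h

20 km/h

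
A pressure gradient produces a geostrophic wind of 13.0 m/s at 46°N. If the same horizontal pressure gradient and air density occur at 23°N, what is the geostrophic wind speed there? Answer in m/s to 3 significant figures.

23.9 m/s

With the same pressure gradient and density, V_g ∝ 1/f ∝ 1/sin φ.
V₂ = V₁ · sin φ₁ / sin φ₂ = 13.0 × sin 46° / sin 23°
V₂ = 13.0 × 0.7193/0.3907 = 23.9 m/s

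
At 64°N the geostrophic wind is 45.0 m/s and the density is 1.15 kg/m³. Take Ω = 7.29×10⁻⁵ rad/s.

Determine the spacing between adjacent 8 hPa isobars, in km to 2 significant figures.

Coriolis parameter at 64°N:
f = 2Ω sin φ = 2 × 7.29×10⁻⁵ × sin 64° = 1.31×10⁻⁴ s⁻¹
Geostrophic balance rearranged: |∂P/∂n| = f ρ V_g
|∂P/∂n| = 1.31×10⁻⁴ × 1.15 × 45.0 = 6.78×10⁻³ Pa/m
Isobar spacing: Δn = ΔP/|∂P/∂n| = 800 Pa / 6.78×10⁻³ Pa/m = 117967 m ≈ 120 km

120 km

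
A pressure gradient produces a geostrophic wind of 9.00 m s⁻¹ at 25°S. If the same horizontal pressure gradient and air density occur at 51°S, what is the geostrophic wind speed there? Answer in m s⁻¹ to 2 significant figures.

4.9 m s⁻¹

With the same pressure gradient and density, V_g ∝ 1/f ∝ 1/sin φ.
V₂ = V₁ · sin φ₁ / sin φ₂ = 9.00 × sin 25° / sin 51°
V₂ = 9.00 × 0.4226/0.7771 = 4.9 m s⁻¹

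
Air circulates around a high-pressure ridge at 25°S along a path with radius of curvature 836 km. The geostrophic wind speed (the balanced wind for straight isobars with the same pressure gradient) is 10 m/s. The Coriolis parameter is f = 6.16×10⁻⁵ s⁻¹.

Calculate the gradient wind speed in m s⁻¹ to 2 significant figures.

14 m s⁻¹

Around a high, pressure-gradient force acts outward with centrifugal, so Coriolis balances both:
fV = (1/ρ)|∂P/∂n| + V²/R  →  V² − fR·V + fR·V_g = 0
With fR = 6.16×10⁻⁵ × 836×10³ m = 51.5 m/s:
V = [fR − √((fR)² − 4 fR V_g)]/2 = [51.5 − √(51.5² − 4×51.5×10)]/2 = 13.6 m/s
Supergeostrophic (V > V_g = 10 m/s), as expected around a high.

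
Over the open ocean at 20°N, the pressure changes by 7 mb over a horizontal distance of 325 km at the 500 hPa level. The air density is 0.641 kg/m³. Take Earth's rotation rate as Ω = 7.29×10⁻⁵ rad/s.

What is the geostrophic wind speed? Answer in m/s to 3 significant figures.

Coriolis parameter at 20°N:
f = 2Ω sin φ = 2 × 7.29×10⁻⁵ × sin 20° = 4.99×10⁻⁵ s⁻¹
Pressure gradient: |∂P/∂n| = 700 Pa / 325000 m = 2.15×10⁻³ Pa/m
Geostrophic balance (pressure-gradient force = Coriolis force):
V_g = (1/(fρ)) |∂P/∂n| = 2.15×10⁻³ / (4.99×10⁻⁵ × 0.641) = 67.4 m/s

67.4 m/s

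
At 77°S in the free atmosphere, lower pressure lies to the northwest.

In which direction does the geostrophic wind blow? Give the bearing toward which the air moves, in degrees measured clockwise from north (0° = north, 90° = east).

The pressure-gradient force points toward the northwest (bearing 315°).
Geostrophic balance: in the Southern Hemisphere the Coriolis force deflects motion to the left, so the geostrophic wind blows 90° to the left of the pressure-gradient force (low pressure on the right).
Rotating 315° by 90° counterclockwise gives 225° — the wind blows toward the southwest.

225°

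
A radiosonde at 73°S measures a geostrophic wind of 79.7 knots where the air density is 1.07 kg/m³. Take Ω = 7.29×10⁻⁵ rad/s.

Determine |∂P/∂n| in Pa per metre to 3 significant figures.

Coriolis parameter at 73°S:
f = 2Ω sin φ = 2 × 7.29×10⁻⁵ × sin 73° = 1.39×10⁻⁴ s⁻¹
Wind speed in SI: 79.7 knots = 41.0 m/s
Geostrophic balance rearranged: |∂P/∂n| = f ρ V_g
|∂P/∂n| = 1.39×10⁻⁴ × 1.07 × 41.0 = 6.12×10⁻³ Pa/m

6.12×10⁻³ Pa/m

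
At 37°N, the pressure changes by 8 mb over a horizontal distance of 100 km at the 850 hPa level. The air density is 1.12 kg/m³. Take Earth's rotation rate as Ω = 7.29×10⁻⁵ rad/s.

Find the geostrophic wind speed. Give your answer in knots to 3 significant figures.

Coriolis parameter at 37°N:
f = 2Ω sin φ = 2 × 7.29×10⁻⁵ × sin 37° = 8.77×10⁻⁵ s⁻¹
Pressure gradient: |∂P/∂n| = 800 Pa / 100000 m = 8.00×10⁻³ Pa/m
Geostrophic balance (pressure-gradient force = Coriolis force):
V_g = (1/(fρ)) |∂P/∂n| = 8.00×10⁻³ / (8.77×10⁻⁵ × 1.12) = 81.4 m/s
Converting: 81.4 m/s × 1.944 = 158 knots

158 knots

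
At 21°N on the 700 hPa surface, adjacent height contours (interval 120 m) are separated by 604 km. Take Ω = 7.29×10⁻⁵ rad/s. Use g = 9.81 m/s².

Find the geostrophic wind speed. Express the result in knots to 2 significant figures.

Coriolis parameter at 21°N:
f = 2Ω sin φ = 2 × 7.29×10⁻⁵ × sin 21° = 5.23×10⁻⁵ s⁻¹
Height gradient: |∂Z/∂n| = 120 m / 604000 m = 1.99×10⁻⁴
On a pressure surface, geostrophic balance gives V_g = (g/f)|∂Z/∂n|:
V_g = 9.81 × 1.99×10⁻⁴ / 5.23×10⁻⁵ = 37.3 m/s
Converting: 37.3 m/s × 1.944 = 73 knots

73 knots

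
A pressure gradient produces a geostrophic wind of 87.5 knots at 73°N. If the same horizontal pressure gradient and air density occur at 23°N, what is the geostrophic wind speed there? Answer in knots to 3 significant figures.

214 knots

With the same pressure gradient and density, V_g ∝ 1/f ∝ 1/sin φ.
V₂ = V₁ · sin φ₁ / sin φ₂ = 87.5 × sin 73° / sin 23°
V₂ = 87.5 × 0.9563/0.3907 = 214 knots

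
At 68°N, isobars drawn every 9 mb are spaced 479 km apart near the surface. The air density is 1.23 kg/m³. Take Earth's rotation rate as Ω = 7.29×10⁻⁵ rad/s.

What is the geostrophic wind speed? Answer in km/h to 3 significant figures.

Coriolis parameter at 68°N:
f = 2Ω sin φ = 2 × 7.29×10⁻⁵ × sin 68° = 1.35×10⁻⁴ s⁻¹
Pressure gradient: |∂P/∂n| = 900 Pa / 479000 m = 1.88×10⁻³ Pa/m
Geostrophic balance (pressure-gradient force = Coriolis force):
V_g = (1/(fρ)) |∂P/∂n| = 1.88×10⁻³ / (1.35×10⁻⁴ × 1.23) = 11.3 m/s
Converting: 11.3 m/s × 3.6 = 40.7 km/h

40.7 km/h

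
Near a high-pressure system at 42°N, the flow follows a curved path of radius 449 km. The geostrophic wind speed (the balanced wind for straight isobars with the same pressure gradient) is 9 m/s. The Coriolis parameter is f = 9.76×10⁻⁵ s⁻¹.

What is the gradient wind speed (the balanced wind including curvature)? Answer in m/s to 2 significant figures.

13 m/s

Around a high, pressure-gradient force acts outward with centrifugal, so Coriolis balances both:
fV = (1/ρ)|∂P/∂n| + V²/R  →  V² − fR·V + fR·V_g = 0
With fR = 9.76×10⁻⁵ × 449×10³ m = 43.8 m/s:
V = [fR − √((fR)² − 4 fR V_g)]/2 = [43.8 − √(43.8² − 4×43.8×9)]/2 = 12.7 m/s
Supergeostrophic (V > V_g = 9 m/s), as expected around a high.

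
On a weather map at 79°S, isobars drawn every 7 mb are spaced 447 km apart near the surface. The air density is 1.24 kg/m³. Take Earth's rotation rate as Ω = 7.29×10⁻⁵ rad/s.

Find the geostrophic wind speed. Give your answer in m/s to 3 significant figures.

8.82 m/s

Coriolis parameter at 79°S:
f = 2Ω sin φ = 2 × 7.29×10⁻⁵ × sin 79° = 1.43×10⁻⁴ s⁻¹
Pressure gradient: |∂P/∂n| = 700 Pa / 447000 m = 1.57×10⁻³ Pa/m
Geostrophic balance (pressure-gradient force = Coriolis force):
V_g = (1/(fρ)) |∂P/∂n| = 1.57×10⁻³ / (1.43×10⁻⁴ × 1.24) = 8.82 m/s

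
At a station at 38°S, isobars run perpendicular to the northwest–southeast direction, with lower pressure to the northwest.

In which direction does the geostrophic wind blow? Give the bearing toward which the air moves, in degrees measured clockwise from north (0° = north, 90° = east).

The pressure-gradient force points toward the northwest (bearing 315°).
Geostrophic balance: in the Southern Hemisphere the Coriolis force deflects motion to the left, so the geostrophic wind blows 90° to the left of the pressure-gradient force (low pressure on the right).
Rotating 315° by 90° counterclockwise gives 225° — the wind blows toward the southwest.

225°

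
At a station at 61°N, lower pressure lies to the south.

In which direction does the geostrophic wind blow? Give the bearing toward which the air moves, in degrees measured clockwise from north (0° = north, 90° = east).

270°

The pressure-gradient force points toward the south (bearing 180°).
Geostrophic balance: in the Northern Hemisphere the Coriolis force deflects motion to the right, so the geostrophic wind blows 90° to the right of the pressure-gradient force (low pressure on the left).
Rotating 180° by 90° clockwise gives 270° — the wind blows toward the west.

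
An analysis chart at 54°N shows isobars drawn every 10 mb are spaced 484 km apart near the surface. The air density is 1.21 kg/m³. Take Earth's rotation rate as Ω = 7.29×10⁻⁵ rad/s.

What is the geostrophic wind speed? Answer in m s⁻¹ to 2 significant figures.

14 m s⁻¹

Coriolis parameter at 54°N:
f = 2Ω sin φ = 2 × 7.29×10⁻⁵ × sin 54° = 1.18×10⁻⁴ s⁻¹
Pressure gradient: |∂P/∂n| = 1000 Pa / 484000 m = 2.07×10⁻³ Pa/m
Geostrophic balance (pressure-gradient force = Coriolis force):
V_g = (1/(fρ)) |∂P/∂n| = 2.07×10⁻³ / (1.18×10⁻⁴ × 1.21) = 14.5 m/s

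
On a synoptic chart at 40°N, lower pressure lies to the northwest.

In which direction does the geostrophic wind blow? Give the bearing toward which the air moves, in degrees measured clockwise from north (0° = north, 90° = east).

The pressure-gradient force points toward the northwest (bearing 315°).
Geostrophic balance: in the Northern Hemisphere the Coriolis force deflects motion to the right, so the geostrophic wind blows 90° to the right of the pressure-gradient force (low pressure on the left).
Rotating 315° by 90° clockwise gives 045° — the wind blows toward the northeast.

045°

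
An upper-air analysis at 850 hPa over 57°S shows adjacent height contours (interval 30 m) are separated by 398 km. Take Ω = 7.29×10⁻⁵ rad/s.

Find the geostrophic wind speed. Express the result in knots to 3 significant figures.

11.8 knots

Coriolis parameter at 57°S:
f = 2Ω sin φ = 2 × 7.29×10⁻⁵ × sin 57° = 1.22×10⁻⁴ s⁻¹
Height gradient: |∂Z/∂n| = 30 m / 398000 m = 7.54×10⁻⁵
On a pressure surface, geostrophic balance gives V_g = (g/f)|∂Z/∂n|:
V_g = 9.81 × 7.54×10⁻⁵ / 1.22×10⁻⁴ = 6.05 m/s
Converting: 6.05 m/s × 1.944 = 11.8 knots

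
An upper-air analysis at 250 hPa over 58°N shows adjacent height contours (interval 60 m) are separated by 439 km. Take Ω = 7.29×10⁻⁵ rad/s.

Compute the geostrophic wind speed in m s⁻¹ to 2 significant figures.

Coriolis parameter at 58°N:
f = 2Ω sin φ = 2 × 7.29×10⁻⁵ × sin 58° = 1.24×10⁻⁴ s⁻¹
Height gradient: |∂Z/∂n| = 60 m / 439000 m = 1.37×10⁻⁴
On a pressure surface, geostrophic balance gives V_g = (g/f)|∂Z/∂n|:
V_g = 9.81 × 1.37×10⁻⁴ / 1.24×10⁻⁴ = 10.8 m/s

11 m s⁻¹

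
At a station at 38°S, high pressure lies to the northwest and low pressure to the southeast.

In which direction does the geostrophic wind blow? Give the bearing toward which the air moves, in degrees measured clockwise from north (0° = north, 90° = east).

The pressure-gradient force points toward the southeast (bearing 135°).
Geostrophic balance: in the Southern Hemisphere the Coriolis force deflects motion to the left, so the geostrophic wind blows 90° to the left of the pressure-gradient force (low pressure on the right).
Rotating 135° by 90° counterclockwise gives 045° — the wind blows toward the northeast.

045°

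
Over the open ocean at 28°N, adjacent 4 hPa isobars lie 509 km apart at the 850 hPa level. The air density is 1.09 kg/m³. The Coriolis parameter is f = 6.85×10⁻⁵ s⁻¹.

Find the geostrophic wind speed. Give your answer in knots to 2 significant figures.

20 knots

Pressure gradient: |∂P/∂n| = 400 Pa / 509000 m = 7.86×10⁻⁴ Pa/m
Geostrophic balance (pressure-gradient force = Coriolis force):
V_g = (1/(fρ)) |∂P/∂n| = 7.86×10⁻⁴ / (6.85×10⁻⁵ × 1.09) = 10.5 m/s
Converting: 10.5 m/s × 1.944 = 20 knots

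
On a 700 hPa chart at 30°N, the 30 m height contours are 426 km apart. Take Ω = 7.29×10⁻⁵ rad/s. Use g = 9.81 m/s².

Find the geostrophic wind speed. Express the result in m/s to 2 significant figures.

9.5 m/s

Coriolis parameter at 30°N:
f = 2Ω sin φ = 2 × 7.29×10⁻⁵ × sin 30° = 7.29×10⁻⁵ s⁻¹
Height gradient: |∂Z/∂n| = 30 m / 426000 m = 7.04×10⁻⁵
On a pressure surface, geostrophic balance gives V_g = (g/f)|∂Z/∂n|:
V_g = 9.81 × 7.04×10⁻⁵ / 7.29×10⁻⁵ = 9.48 m/s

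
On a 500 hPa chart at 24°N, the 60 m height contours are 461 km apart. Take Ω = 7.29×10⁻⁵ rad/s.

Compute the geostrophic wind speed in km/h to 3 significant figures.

77.5 km/h

Coriolis parameter at 24°N:
f = 2Ω sin φ = 2 × 7.29×10⁻⁵ × sin 24° = 5.93×10⁻⁵ s⁻¹
Height gradient: |∂Z/∂n| = 60 m / 461000 m = 1.30×10⁻⁴
On a pressure surface, geostrophic balance gives V_g = (g/f)|∂Z/∂n|:
V_g = 9.81 × 1.30×10⁻⁴ / 5.93×10⁻⁵ = 21.5 m/s
Converting: 21.5 m/s × 3.6 = 77.5 km/h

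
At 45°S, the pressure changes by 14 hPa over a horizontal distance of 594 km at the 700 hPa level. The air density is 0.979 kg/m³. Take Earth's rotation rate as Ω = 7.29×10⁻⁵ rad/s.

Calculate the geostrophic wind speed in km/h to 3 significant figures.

Coriolis parameter at 45°S:
f = 2Ω sin φ = 2 × 7.29×10⁻⁵ × sin 45° = 1.03×10⁻⁴ s⁻¹
Pressure gradient: |∂P/∂n| = 1400 Pa / 594000 m = 2.36×10⁻³ Pa/m
Geostrophic balance (pressure-gradient force = Coriolis force):
V_g = (1/(fρ)) |∂P/∂n| = 2.36×10⁻³ / (1.03×10⁻⁴ × 0.979) = 23.4 m/s
Converting: 23.4 m/s × 3.6 = 84.1 km/h

84.1 km/h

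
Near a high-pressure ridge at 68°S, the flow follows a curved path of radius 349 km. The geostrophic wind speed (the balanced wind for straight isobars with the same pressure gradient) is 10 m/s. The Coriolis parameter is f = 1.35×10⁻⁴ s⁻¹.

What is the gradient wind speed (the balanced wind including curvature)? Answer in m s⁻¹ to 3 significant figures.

14.4 m s⁻¹

Around a high, pressure-gradient force acts outward with centrifugal, so Coriolis balances both:
fV = (1/ρ)|∂P/∂n| + V²/R  →  V² − fR·V + fR·V_g = 0
With fR = 1.35×10⁻⁴ × 349×10³ m = 47.1 m/s:
V = [fR − √((fR)² − 4 fR V_g)]/2 = [47.1 − √(47.1² − 4×47.1×10)]/2 = 14.4 m/s
Supergeostrophic (V > V_g = 10 m/s), as expected around a high.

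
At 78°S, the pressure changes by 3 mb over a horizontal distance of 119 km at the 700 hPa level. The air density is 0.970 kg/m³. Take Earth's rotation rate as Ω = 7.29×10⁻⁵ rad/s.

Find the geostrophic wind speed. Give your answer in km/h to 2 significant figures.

66 km/h

Coriolis parameter at 78°S:
f = 2Ω sin φ = 2 × 7.29×10⁻⁵ × sin 78° = 1.43×10⁻⁴ s⁻¹
Pressure gradient: |∂P/∂n| = 300 Pa / 119000 m = 2.52×10⁻³ Pa/m
Geostrophic balance (pressure-gradient force = Coriolis force):
V_g = (1/(fρ)) |∂P/∂n| = 2.52×10⁻³ / (1.43×10⁻⁴ × 0.970) = 18.2 m/s
Converting: 18.2 m/s × 3.6 = 66 km/h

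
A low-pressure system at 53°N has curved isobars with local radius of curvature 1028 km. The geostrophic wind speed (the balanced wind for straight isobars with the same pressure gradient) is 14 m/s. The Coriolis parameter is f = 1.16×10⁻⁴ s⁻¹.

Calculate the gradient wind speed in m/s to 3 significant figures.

Around a low, centrifugal force acts outward with Coriolis, so pressure-gradient force balances both:
(1/ρ)|∂P/∂n| = fV + V²/R  →  V² + fR·V − fR·V_g = 0
With fR = 1.16×10⁻⁴ × 1028×10³ m = 119 m/s:
V = [−fR + √((fR)² + 4 fR V_g)]/2 = [−119 + √(119² + 4×119×14)]/2 = 12.7 m/s
Subgeostrophic (V < V_g = 14 m/s), as expected around a low.

12.7 m/s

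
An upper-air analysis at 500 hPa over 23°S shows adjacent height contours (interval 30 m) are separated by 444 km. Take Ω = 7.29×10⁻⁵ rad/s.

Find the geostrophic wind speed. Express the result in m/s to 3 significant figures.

11.6 m/s

Coriolis parameter at 23°S:
f = 2Ω sin φ = 2 × 7.29×10⁻⁵ × sin 23° = 5.70×10⁻⁵ s⁻¹
Height gradient: |∂Z/∂n| = 30 m / 444000 m = 6.76×10⁻⁵
On a pressure surface, geostrophic balance gives V_g = (g/f)|∂Z/∂n|:
V_g = 9.81 × 6.76×10⁻⁵ / 5.70×10⁻⁵ = 11.6 m/s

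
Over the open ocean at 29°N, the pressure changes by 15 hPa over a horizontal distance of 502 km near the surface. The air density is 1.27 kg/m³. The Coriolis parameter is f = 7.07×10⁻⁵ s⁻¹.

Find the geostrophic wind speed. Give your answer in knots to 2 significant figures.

Pressure gradient: |∂P/∂n| = 1500 Pa / 502000 m = 2.99×10⁻³ Pa/m
Geostrophic balance (pressure-gradient force = Coriolis force):
V_g = (1/(fρ)) |∂P/∂n| = 2.99×10⁻³ / (7.07×10⁻⁵ × 1.27) = 33.3 m/s
Converting: 33.3 m/s × 1.944 = 65 knots

65 knots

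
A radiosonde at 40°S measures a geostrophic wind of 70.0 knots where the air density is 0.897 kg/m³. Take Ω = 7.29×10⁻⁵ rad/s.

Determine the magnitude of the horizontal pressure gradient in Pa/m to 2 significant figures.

Coriolis parameter at 40°S:
f = 2Ω sin φ = 2 × 7.29×10⁻⁵ × sin 40° = 9.37×10⁻⁵ s⁻¹
Wind speed in SI: 70.0 knots = 36.0 m/s
Geostrophic balance rearranged: |∂P/∂n| = f ρ V_g
|∂P/∂n| = 9.37×10⁻⁵ × 0.897 × 36.0 = 3.03×10⁻³ Pa/m

3.0×10⁻³ Pa/m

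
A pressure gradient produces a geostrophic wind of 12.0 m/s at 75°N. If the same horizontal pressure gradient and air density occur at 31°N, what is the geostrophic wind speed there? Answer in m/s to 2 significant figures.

23 m/s

With the same pressure gradient and density, V_g ∝ 1/f ∝ 1/sin φ.
V₂ = V₁ · sin φ₁ / sin φ₂ = 12.0 × sin 75° / sin 31°
V₂ = 12.0 × 0.9659/0.5150 = 23 m/s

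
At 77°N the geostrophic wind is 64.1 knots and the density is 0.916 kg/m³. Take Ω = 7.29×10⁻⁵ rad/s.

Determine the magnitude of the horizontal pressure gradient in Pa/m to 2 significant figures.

Coriolis parameter at 77°N:
f = 2Ω sin φ = 2 × 7.29×10⁻⁵ × sin 77° = 1.42×10⁻⁴ s⁻¹
Wind speed in SI: 64.1 knots = 33.0 m/s
Geostrophic balance rearranged: |∂P/∂n| = f ρ V_g
|∂P/∂n| = 1.42×10⁻⁴ × 0.916 × 33.0 = 4.29×10⁻³ Pa/m

4.3×10⁻³ Pa/m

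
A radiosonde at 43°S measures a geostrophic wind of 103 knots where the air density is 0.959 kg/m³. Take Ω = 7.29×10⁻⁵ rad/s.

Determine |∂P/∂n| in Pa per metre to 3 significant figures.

5.05×10⁻³ Pa/m

Coriolis parameter at 43°S:
f = 2Ω sin φ = 2 × 7.29×10⁻⁵ × sin 43° = 9.94×10⁻⁵ s⁻¹
Wind speed in SI: 103 knots = 53.0 m/s
Geostrophic balance rearranged: |∂P/∂n| = f ρ V_g
|∂P/∂n| = 9.94×10⁻⁵ × 0.959 × 53.0 = 5.05×10⁻³ Pa/m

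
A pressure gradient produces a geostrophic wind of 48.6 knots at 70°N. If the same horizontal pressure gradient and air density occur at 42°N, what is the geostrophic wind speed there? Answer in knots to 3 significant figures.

With the same pressure gradient and density, V_g ∝ 1/f ∝ 1/sin φ.
V₂ = V₁ · sin φ₁ / sin φ₂ = 48.6 × sin 70° / sin 42°
V₂ = 48.6 × 0.9397/0.6691 = 68.3 knots

68.3 knots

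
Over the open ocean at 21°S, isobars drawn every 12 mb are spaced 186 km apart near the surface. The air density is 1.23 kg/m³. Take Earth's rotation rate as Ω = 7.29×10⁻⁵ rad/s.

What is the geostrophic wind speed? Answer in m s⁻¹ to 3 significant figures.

Coriolis parameter at 21°S:
f = 2Ω sin φ = 2 × 7.29×10⁻⁵ × sin 21° = 5.23×10⁻⁵ s⁻¹
Pressure gradient: |∂P/∂n| = 1200 Pa / 186000 m = 6.45×10⁻³ Pa/m
Geostrophic balance (pressure-gradient force = Coriolis force):
V_g = (1/(fρ)) |∂P/∂n| = 6.45×10⁻³ / (5.23×10⁻⁵ × 1.23) = 100 m/s

100 m s⁻¹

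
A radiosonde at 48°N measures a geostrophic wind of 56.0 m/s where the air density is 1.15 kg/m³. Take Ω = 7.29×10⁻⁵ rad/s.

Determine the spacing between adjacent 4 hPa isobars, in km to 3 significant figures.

57.3 km

Coriolis parameter at 48°N:
f = 2Ω sin φ = 2 × 7.29×10⁻⁵ × sin 48° = 1.08×10⁻⁴ s⁻¹
Geostrophic balance rearranged: |∂P/∂n| = f ρ V_g
|∂P/∂n| = 1.08×10⁻⁴ × 1.15 × 56.0 = 6.98×10⁻³ Pa/m
Isobar spacing: Δn = ΔP/|∂P/∂n| = 400 Pa / 6.98×10⁻³ Pa/m = 57325 m ≈ 57.3 km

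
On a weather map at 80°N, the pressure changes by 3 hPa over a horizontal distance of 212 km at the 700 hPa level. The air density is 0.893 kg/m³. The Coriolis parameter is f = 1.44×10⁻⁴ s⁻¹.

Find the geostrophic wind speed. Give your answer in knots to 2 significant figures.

21 knots

Pressure gradient: |∂P/∂n| = 300 Pa / 212000 m = 1.42×10⁻³ Pa/m
Geostrophic balance (pressure-gradient force = Coriolis force):
V_g = (1/(fρ)) |∂P/∂n| = 1.42×10⁻³ / (1.44×10⁻⁴ × 0.893) = 11.0 m/s
Converting: 11.0 m/s × 1.944 = 21 knots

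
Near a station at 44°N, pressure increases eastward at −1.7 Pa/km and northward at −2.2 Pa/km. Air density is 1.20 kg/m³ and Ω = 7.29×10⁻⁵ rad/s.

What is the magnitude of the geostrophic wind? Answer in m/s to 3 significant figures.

Coriolis parameter at 44°N:
f = 2Ω sin φ = 2 × 7.29×10⁻⁵ × sin 44° = 1.01×10⁻⁴ s⁻¹
Component geostrophic relations (x east, y north):
u_g = −(1/(fρ)) ∂P/∂y,  v_g = (1/(fρ)) ∂P/∂x
u_g = −(−2.2×10⁻³)/(1.01×10⁻⁴ × 1.20) = 18.1 m/s;  v_g = (−1.7×10⁻³)/(1.01×10⁻⁴ × 1.20) = −14.0 m/s
|V_g| = √(u_g² + v_g²) = 22.9 m/s

22.9 m/s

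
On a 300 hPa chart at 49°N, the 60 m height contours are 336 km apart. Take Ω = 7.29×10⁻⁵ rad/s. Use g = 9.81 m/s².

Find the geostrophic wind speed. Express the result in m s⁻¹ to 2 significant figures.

16 m s⁻¹

Coriolis parameter at 49°N:
f = 2Ω sin φ = 2 × 7.29×10⁻⁵ × sin 49° = 1.10×10⁻⁴ s⁻¹
Height gradient: |∂Z/∂n| = 60 m / 336000 m = 1.79×10⁻⁴
On a pressure surface, geostrophic balance gives V_g = (g/f)|∂Z/∂n|:
V_g = 9.81 × 1.79×10⁻⁴ / 1.10×10⁻⁴ = 15.9 m/s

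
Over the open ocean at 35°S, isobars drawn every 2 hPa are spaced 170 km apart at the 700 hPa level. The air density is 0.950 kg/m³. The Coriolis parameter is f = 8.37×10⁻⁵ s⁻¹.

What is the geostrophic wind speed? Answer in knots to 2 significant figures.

Pressure gradient: |∂P/∂n| = 200 Pa / 170000 m = 1.18×10⁻³ Pa/m
Geostrophic balance (pressure-gradient force = Coriolis force):
V_g = (1/(fρ)) |∂P/∂n| = 1.18×10⁻³ / (8.37×10⁻⁵ × 0.950) = 14.8 m/s
Converting: 14.8 m/s × 1.944 = 29 knots

29 knots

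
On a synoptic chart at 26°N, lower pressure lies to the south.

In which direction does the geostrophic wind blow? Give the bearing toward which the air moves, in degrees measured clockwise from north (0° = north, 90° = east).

270°

The pressure-gradient force points toward the south (bearing 180°).
Geostrophic balance: in the Northern Hemisphere the Coriolis force deflects motion to the right, so the geostrophic wind blows 90° to the right of the pressure-gradient force (low pressure on the left).
Rotating 180° by 90° clockwise gives 270° — the wind blows toward the west.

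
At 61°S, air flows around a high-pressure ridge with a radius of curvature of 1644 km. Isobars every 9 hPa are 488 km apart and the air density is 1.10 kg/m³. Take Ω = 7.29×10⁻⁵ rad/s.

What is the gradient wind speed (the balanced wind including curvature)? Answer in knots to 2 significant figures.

Coriolis parameter at 61°S:
f = 2Ω sin φ = 2 × 7.29×10⁻⁵ × sin 61° = 1.28×10⁻⁴ s⁻¹
Pressure gradient: |∂P/∂n| = 900 Pa / 488000 m = 1.84×10⁻³ Pa/m
Geostrophic speed: V_g = |∂P/∂n|/(fρ) = 1.84×10⁻³/(1.28×10⁻⁴ × 1.10) = 13.1 m/s
Around a high, pressure-gradient force acts outward with centrifugal, so Coriolis balances both:
fV = (1/ρ)|∂P/∂n| + V²/R  →  V² − fR·V + fR·V_g = 0
With fR = 1.28×10⁻⁴ × 1644×10³ m = 210 m/s:
V = [fR − √((fR)² − 4 fR V_g)]/2 = [210 − √(210² − 4×210×13.1)]/2 = 14.1 m/s
Supergeostrophic (V > V_g = 13.1 m/s), as expected around a high.
Converting: 14.1 m/s × 1.944 = 27 knots

27 knots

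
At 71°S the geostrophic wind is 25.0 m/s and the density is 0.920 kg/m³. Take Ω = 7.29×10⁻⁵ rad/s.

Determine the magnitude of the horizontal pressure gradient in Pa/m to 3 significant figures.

Coriolis parameter at 71°S:
f = 2Ω sin φ = 2 × 7.29×10⁻⁵ × sin 71° = 1.38×10⁻⁴ s⁻¹
Geostrophic balance rearranged: |∂P/∂n| = f ρ V_g
|∂P/∂n| = 1.38×10⁻⁴ × 0.920 × 25.0 = 3.17×10⁻³ Pa/m

3.17×10⁻³ Pa/m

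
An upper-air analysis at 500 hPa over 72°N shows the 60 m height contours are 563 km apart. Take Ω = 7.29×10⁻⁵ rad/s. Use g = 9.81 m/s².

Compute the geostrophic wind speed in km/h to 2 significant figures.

27 km/h

Coriolis parameter at 72°N:
f = 2Ω sin φ = 2 × 7.29×10⁻⁵ × sin 72° = 1.39×10⁻⁴ s⁻¹
Height gradient: |∂Z/∂n| = 60 m / 563000 m = 1.07×10⁻⁴
On a pressure surface, geostrophic balance gives V_g = (g/f)|∂Z/∂n|:
V_g = 9.81 × 1.07×10⁻⁴ / 1.39×10⁻⁴ = 7.54 m/s
Converting: 7.54 m/s × 3.6 = 27 km/h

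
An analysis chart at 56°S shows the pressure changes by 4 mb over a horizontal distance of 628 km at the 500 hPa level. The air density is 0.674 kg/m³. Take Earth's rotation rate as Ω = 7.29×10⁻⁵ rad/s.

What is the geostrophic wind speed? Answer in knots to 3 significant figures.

Coriolis parameter at 56°S:
f = 2Ω sin φ = 2 × 7.29×10⁻⁵ × sin 56° = 1.21×10⁻⁴ s⁻¹
Pressure gradient: |∂P/∂n| = 400 Pa / 628000 m = 6.37×10⁻⁴ Pa/m
Geostrophic balance (pressure-gradient force = Coriolis force):
V_g = (1/(fρ)) |∂P/∂n| = 6.37×10⁻⁴ / (1.21×10⁻⁴ × 0.674) = 7.82 m/s
Converting: 7.82 m/s × 1.944 = 15.2 knots

15.2 knots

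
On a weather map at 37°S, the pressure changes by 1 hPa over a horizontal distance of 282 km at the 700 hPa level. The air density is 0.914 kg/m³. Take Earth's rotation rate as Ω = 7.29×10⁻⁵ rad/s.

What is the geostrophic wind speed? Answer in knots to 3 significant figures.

8.60 knots

Coriolis parameter at 37°S:
f = 2Ω sin φ = 2 × 7.29×10⁻⁵ × sin 37° = 8.77×10⁻⁵ s⁻¹
Pressure gradient: |∂P/∂n| = 100 Pa / 282000 m = 3.55×10⁻⁴ Pa/m
Geostrophic balance (pressure-gradient force = Coriolis force):
V_g = (1/(fρ)) |∂P/∂n| = 3.55×10⁻⁴ / (8.77×10⁻⁵ × 0.914) = 4.42 m/s
Converting: 4.42 m/s × 1.944 = 8.60 knots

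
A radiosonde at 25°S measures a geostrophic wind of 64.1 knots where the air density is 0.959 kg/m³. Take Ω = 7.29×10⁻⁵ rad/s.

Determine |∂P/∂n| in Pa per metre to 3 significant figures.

1.95×10⁻³ Pa/m

Coriolis parameter at 25°S:
f = 2Ω sin φ = 2 × 7.29×10⁻⁵ × sin 25° = 6.16×10⁻⁵ s⁻¹
Wind speed in SI: 64.1 knots = 33.0 m/s
Geostrophic balance rearranged: |∂P/∂n| = f ρ V_g
|∂P/∂n| = 6.16×10⁻⁵ × 0.959 × 33.0 = 1.95×10⁻³ Pa/m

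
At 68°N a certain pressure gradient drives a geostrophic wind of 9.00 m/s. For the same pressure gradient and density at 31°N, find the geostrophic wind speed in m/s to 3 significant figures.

With the same pressure gradient and density, V_g ∝ 1/f ∝ 1/sin φ.
V₂ = V₁ · sin φ₁ / sin φ₂ = 9.00 × sin 68° / sin 31°
V₂ = 9.00 × 0.9272/0.5150 = 16.2 m/s

16.2 m/s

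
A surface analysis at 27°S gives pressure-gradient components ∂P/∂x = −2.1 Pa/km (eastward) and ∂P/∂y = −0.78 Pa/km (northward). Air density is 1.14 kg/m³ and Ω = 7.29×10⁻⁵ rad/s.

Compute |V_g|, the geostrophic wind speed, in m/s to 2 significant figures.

Coriolis parameter at 27°S:
f = 2Ω sin φ = 2 × 7.29×10⁻⁵ × sin 27° = 6.62×10⁻⁵ s⁻¹
In the Southern Hemisphere f is negative: f = −6.62×10⁻⁵ s⁻¹.
Component geostrophic relations (x east, y north):
u_g = −(1/(fρ)) ∂P/∂y,  v_g = (1/(fρ)) ∂P/∂x
u_g = −(−0.78×10⁻³)/(−6.62×10⁻⁵ × 1.14) = −10.3 m/s;  v_g = (−2.1×10⁻³)/(−6.62×10⁻⁵ × 1.14) = 27.8 m/s
|V_g| = √(u_g² + v_g²) = 29.7 m/s

30 m/s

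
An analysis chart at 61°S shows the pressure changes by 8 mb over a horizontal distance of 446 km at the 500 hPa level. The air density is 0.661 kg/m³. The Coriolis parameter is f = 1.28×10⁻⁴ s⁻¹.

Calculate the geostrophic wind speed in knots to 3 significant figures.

41.2 knots

Pressure gradient: |∂P/∂n| = 800 Pa / 446000 m = 1.79×10⁻³ Pa/m
Geostrophic balance (pressure-gradient force = Coriolis force):
V_g = (1/(fρ)) |∂P/∂n| = 1.79×10⁻³ / (1.28×10⁻⁴ × 0.661) = 21.2 m/s
Converting: 21.2 m/s × 1.944 = 41.2 knots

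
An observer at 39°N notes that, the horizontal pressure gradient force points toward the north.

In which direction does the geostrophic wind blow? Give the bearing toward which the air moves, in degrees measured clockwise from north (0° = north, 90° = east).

090°

The pressure-gradient force points toward the north (bearing 000°).
Geostrophic balance: in the Northern Hemisphere the Coriolis force deflects motion to the right, so the geostrophic wind blows 90° to the right of the pressure-gradient force (low pressure on the left).
Rotating 000° by 90° clockwise gives 090° — the wind blows toward the east.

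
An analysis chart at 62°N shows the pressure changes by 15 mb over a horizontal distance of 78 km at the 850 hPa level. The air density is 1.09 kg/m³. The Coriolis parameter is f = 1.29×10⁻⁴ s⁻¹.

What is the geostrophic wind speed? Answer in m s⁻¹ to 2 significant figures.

Pressure gradient: |∂P/∂n| = 1500 Pa / 78000 m = 1.92×10⁻² Pa/m
Geostrophic balance (pressure-gradient force = Coriolis force):
V_g = (1/(fρ)) |∂P/∂n| = 1.92×10⁻² / (1.29×10⁻⁴ × 1.09) = 137 m/s

140 m s⁻¹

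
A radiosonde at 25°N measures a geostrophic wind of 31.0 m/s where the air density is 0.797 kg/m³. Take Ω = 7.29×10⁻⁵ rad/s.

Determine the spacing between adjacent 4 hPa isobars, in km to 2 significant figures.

260 km

Coriolis parameter at 25°N:
f = 2Ω sin φ = 2 × 7.29×10⁻⁵ × sin 25° = 6.16×10⁻⁵ s⁻¹
Geostrophic balance rearranged: |∂P/∂n| = f ρ V_g
|∂P/∂n| = 6.16×10⁻⁵ × 0.797 × 31.0 = 1.52×10⁻³ Pa/m
Isobar spacing: Δn = ΔP/|∂P/∂n| = 400 Pa / 1.52×10⁻³ Pa/m = 262745 m ≈ 260 km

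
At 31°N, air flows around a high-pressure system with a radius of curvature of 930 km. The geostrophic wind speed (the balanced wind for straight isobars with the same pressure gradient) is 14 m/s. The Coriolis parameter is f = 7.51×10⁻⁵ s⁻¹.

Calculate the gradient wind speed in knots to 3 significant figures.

Around a high, pressure-gradient force acts outward with centrifugal, so Coriolis balances both:
fV = (1/ρ)|∂P/∂n| + V²/R  →  V² − fR·V + fR·V_g = 0
With fR = 7.51×10⁻⁵ × 930×10³ m = 69.8 m/s:
V = [fR − √((fR)² − 4 fR V_g)]/2 = [69.8 − √(69.8² − 4×69.8×14)]/2 = 19.4 m/s
Supergeostrophic (V > V_g = 14 m/s), as expected around a high.
Converting: 19.4 m/s × 1.944 = 37.7 knots

37.7 knots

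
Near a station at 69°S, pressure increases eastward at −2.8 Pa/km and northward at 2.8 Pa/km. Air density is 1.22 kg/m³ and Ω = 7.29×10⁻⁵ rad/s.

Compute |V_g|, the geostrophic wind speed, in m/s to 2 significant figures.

Coriolis parameter at 69°S:
f = 2Ω sin φ = 2 × 7.29×10⁻⁵ × sin 69° = 1.36×10⁻⁴ s⁻¹
In the Southern Hemisphere f is negative: f = −1.36×10⁻⁴ s⁻¹.
Component geostrophic relations (x east, y north):
u_g = −(1/(fρ)) ∂P/∂y,  v_g = (1/(fρ)) ∂P/∂x
u_g = −(2.8×10⁻³)/(−1.36×10⁻⁴ × 1.22) = 16.9 m/s;  v_g = (−2.8×10⁻³)/(−1.36×10⁻⁴ × 1.22) = 16.9 m/s
|V_g| = √(u_g² + v_g²) = 23.8 m/s

24 m/s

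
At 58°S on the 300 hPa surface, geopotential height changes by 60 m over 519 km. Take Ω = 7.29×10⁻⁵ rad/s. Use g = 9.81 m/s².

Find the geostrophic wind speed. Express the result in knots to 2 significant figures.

Coriolis parameter at 58°S:
f = 2Ω sin φ = 2 × 7.29×10⁻⁵ × sin 58° = 1.24×10⁻⁴ s⁻¹
Height gradient: |∂Z/∂n| = 60 m / 519000 m = 1.16×10⁻⁴
On a pressure surface, geostrophic balance gives V_g = (g/f)|∂Z/∂n|:
V_g = 9.81 × 1.16×10⁻⁴ / 1.24×10⁻⁴ = 9.17 m/s
Converting: 9.17 m/s × 1.944 = 18 knots

18 knots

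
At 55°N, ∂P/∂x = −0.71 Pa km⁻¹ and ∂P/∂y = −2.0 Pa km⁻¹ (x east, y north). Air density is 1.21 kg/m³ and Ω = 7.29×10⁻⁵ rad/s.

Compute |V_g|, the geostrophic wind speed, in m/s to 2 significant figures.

Coriolis parameter at 55°N:
f = 2Ω sin φ = 2 × 7.29×10⁻⁵ × sin 55° = 1.19×10⁻⁴ s⁻¹
Component geostrophic relations (x east, y north):
u_g = −(1/(fρ)) ∂P/∂y,  v_g = (1/(fρ)) ∂P/∂x
u_g = −(−2.0×10⁻³)/(1.19×10⁻⁴ × 1.21) = 13.8 m/s;  v_g = (−0.71×10⁻³)/(1.19×10⁻⁴ × 1.21) = −4.91 m/s
|V_g| = √(u_g² + v_g²) = 14.7 m/s

15 m/s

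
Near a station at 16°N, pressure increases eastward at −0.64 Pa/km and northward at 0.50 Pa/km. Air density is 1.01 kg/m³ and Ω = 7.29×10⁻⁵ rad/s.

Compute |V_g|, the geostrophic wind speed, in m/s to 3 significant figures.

Coriolis parameter at 16°N:
f = 2Ω sin φ = 2 × 7.29×10⁻⁵ × sin 16° = 4.02×10⁻⁵ s⁻¹
Component geostrophic relations (x east, y north):
u_g = −(1/(fρ)) ∂P/∂y,  v_g = (1/(fρ)) ∂P/∂x
u_g = −(0.50×10⁻³)/(4.02×10⁻⁵ × 1.01) = −12.3 m/s;  v_g = (−0.64×10⁻³)/(4.02×10⁻⁵ × 1.01) = −15.8 m/s
|V_g| = √(u_g² + v_g²) = 20.0 m/s

20.0 m/s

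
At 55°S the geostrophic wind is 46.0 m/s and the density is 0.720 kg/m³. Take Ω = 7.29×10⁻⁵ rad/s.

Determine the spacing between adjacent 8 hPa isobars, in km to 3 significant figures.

202 km

Coriolis parameter at 55°S:
f = 2Ω sin φ = 2 × 7.29×10⁻⁵ × sin 55° = 1.19×10⁻⁴ s⁻¹
Geostrophic balance rearranged: |∂P/∂n| = f ρ V_g
|∂P/∂n| = 1.19×10⁻⁴ × 0.720 × 46.0 = 3.96×10⁻³ Pa/m
Isobar spacing: Δn = ΔP/|∂P/∂n| = 800 Pa / 3.96×10⁻³ Pa/m = 202245 m ≈ 202 km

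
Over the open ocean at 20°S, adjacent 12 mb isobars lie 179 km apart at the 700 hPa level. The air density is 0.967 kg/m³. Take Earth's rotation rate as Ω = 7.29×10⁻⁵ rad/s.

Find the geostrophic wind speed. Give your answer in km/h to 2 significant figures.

500 km/h

Coriolis parameter at 20°S:
f = 2Ω sin φ = 2 × 7.29×10⁻⁵ × sin 20° = 4.99×10⁻⁵ s⁻¹
Pressure gradient: |∂P/∂n| = 1200 Pa / 179000 m = 6.70×10⁻³ Pa/m
Geostrophic balance (pressure-gradient force = Coriolis force):
V_g = (1/(fρ)) |∂P/∂n| = 6.70×10⁻³ / (4.99×10⁻⁵ × 0.967) = 139 m/s
Converting: 139 m/s × 3.6 = 500 km/h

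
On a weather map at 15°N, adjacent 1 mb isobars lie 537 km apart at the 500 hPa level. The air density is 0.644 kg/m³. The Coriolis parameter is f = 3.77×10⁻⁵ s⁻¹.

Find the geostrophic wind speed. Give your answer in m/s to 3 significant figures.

7.67 m/s

Pressure gradient: |∂P/∂n| = 100 Pa / 537000 m = 1.86×10⁻⁴ Pa/m
Geostrophic balance (pressure-gradient force = Coriolis force):
V_g = (1/(fρ)) |∂P/∂n| = 1.86×10⁻⁴ / (3.77×10⁻⁵ × 0.644) = 7.67 m/s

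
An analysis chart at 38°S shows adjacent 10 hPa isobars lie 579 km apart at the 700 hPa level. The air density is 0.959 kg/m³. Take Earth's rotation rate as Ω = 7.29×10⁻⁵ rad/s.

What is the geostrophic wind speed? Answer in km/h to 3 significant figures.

Coriolis parameter at 38°S:
f = 2Ω sin φ = 2 × 7.29×10⁻⁵ × sin 38° = 8.98×10⁻⁵ s⁻¹
Pressure gradient: |∂P/∂n| = 1000 Pa / 579000 m = 1.73×10⁻³ Pa/m
Geostrophic balance (pressure-gradient force = Coriolis force):
V_g = (1/(fρ)) |∂P/∂n| = 1.73×10⁻³ / (8.98×10⁻⁵ × 0.959) = 20.1 m/s
Converting: 20.1 m/s × 3.6 = 72.2 km/h

72.2 km/h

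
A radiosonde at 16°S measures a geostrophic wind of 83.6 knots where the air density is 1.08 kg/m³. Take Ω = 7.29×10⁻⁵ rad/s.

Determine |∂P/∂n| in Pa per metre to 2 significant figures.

1.9×10⁻³ Pa/m

Coriolis parameter at 16°S:
f = 2Ω sin φ = 2 × 7.29×10⁻⁵ × sin 16° = 4.02×10⁻⁵ s⁻¹
Wind speed in SI: 83.6 knots = 43.0 m/s
Geostrophic balance rearranged: |∂P/∂n| = f ρ V_g
|∂P/∂n| = 4.02×10⁻⁵ × 1.08 × 43.0 = 1.87×10⁻³ Pa/m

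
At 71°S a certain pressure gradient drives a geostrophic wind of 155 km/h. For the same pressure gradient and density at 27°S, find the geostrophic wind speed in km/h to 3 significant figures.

With the same pressure gradient and density, V_g ∝ 1/f ∝ 1/sin φ.
V₂ = V₁ · sin φ₁ / sin φ₂ = 155 × sin 71° / sin 27°
V₂ = 155 × 0.9455/0.4540 = 323 km/h

323 km/h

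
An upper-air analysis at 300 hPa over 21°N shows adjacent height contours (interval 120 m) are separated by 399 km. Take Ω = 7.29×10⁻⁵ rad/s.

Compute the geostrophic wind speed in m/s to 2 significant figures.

Coriolis parameter at 21°N:
f = 2Ω sin φ = 2 × 7.29×10⁻⁵ × sin 21° = 5.23×10⁻⁵ s⁻¹
Height gradient: |∂Z/∂n| = 120 m / 399000 m = 3.01×10⁻⁴
On a pressure surface, geostrophic balance gives V_g = (g/f)|∂Z/∂n|:
V_g = 9.81 × 3.01×10⁻⁴ / 5.23×10⁻⁵ = 56.5 m/s

56 m/s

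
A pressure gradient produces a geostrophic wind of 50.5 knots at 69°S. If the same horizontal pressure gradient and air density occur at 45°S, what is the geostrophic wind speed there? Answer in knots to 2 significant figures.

67 knots

With the same pressure gradient and density, V_g ∝ 1/f ∝ 1/sin φ.
V₂ = V₁ · sin φ₁ / sin φ₂ = 50.5 × sin 69° / sin 45°
V₂ = 50.5 × 0.9336/0.7071 = 67 knots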